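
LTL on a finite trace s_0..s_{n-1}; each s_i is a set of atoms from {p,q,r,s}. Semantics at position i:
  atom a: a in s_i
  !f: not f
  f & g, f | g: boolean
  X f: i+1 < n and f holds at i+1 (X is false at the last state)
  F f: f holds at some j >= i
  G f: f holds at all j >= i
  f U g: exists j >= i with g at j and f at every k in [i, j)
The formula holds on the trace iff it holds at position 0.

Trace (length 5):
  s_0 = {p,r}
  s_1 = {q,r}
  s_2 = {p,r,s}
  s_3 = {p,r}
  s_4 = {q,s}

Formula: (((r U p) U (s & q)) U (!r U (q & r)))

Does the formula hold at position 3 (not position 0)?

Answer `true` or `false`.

Answer: false

Derivation:
s_0={p,r}: (((r U p) U (s & q)) U (!r U (q & r)))=True ((r U p) U (s & q))=True (r U p)=True r=True p=True (s & q)=False s=False q=False (!r U (q & r))=False !r=False (q & r)=False
s_1={q,r}: (((r U p) U (s & q)) U (!r U (q & r)))=True ((r U p) U (s & q))=True (r U p)=True r=True p=False (s & q)=False s=False q=True (!r U (q & r))=True !r=False (q & r)=True
s_2={p,r,s}: (((r U p) U (s & q)) U (!r U (q & r)))=False ((r U p) U (s & q))=True (r U p)=True r=True p=True (s & q)=False s=True q=False (!r U (q & r))=False !r=False (q & r)=False
s_3={p,r}: (((r U p) U (s & q)) U (!r U (q & r)))=False ((r U p) U (s & q))=True (r U p)=True r=True p=True (s & q)=False s=False q=False (!r U (q & r))=False !r=False (q & r)=False
s_4={q,s}: (((r U p) U (s & q)) U (!r U (q & r)))=False ((r U p) U (s & q))=True (r U p)=False r=False p=False (s & q)=True s=True q=True (!r U (q & r))=False !r=True (q & r)=False
Evaluating at position 3: result = False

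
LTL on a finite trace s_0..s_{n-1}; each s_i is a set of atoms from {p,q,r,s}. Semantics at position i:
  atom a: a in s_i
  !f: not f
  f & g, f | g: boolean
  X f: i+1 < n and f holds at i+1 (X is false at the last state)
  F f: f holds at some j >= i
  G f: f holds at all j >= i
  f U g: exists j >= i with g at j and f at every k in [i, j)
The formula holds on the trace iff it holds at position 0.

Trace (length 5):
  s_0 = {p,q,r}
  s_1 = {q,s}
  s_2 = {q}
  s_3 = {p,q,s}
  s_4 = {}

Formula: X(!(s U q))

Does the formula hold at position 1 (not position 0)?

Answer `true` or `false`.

Answer: false

Derivation:
s_0={p,q,r}: X(!(s U q))=False !(s U q)=False (s U q)=True s=False q=True
s_1={q,s}: X(!(s U q))=False !(s U q)=False (s U q)=True s=True q=True
s_2={q}: X(!(s U q))=False !(s U q)=False (s U q)=True s=False q=True
s_3={p,q,s}: X(!(s U q))=True !(s U q)=False (s U q)=True s=True q=True
s_4={}: X(!(s U q))=False !(s U q)=True (s U q)=False s=False q=False
Evaluating at position 1: result = False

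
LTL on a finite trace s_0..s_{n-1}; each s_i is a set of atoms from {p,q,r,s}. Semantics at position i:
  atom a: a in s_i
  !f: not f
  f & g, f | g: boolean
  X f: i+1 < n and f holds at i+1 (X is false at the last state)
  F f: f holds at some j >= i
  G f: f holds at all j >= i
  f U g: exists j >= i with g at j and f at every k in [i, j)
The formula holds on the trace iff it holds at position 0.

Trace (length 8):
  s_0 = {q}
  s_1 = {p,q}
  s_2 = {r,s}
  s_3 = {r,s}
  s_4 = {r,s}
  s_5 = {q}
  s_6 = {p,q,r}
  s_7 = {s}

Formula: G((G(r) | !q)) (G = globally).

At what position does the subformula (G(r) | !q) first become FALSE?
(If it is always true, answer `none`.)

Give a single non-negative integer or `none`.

s_0={q}: (G(r) | !q)=False G(r)=False r=False !q=False q=True
s_1={p,q}: (G(r) | !q)=False G(r)=False r=False !q=False q=True
s_2={r,s}: (G(r) | !q)=True G(r)=False r=True !q=True q=False
s_3={r,s}: (G(r) | !q)=True G(r)=False r=True !q=True q=False
s_4={r,s}: (G(r) | !q)=True G(r)=False r=True !q=True q=False
s_5={q}: (G(r) | !q)=False G(r)=False r=False !q=False q=True
s_6={p,q,r}: (G(r) | !q)=False G(r)=False r=True !q=False q=True
s_7={s}: (G(r) | !q)=True G(r)=False r=False !q=True q=False
G((G(r) | !q)) holds globally = False
First violation at position 0.

Answer: 0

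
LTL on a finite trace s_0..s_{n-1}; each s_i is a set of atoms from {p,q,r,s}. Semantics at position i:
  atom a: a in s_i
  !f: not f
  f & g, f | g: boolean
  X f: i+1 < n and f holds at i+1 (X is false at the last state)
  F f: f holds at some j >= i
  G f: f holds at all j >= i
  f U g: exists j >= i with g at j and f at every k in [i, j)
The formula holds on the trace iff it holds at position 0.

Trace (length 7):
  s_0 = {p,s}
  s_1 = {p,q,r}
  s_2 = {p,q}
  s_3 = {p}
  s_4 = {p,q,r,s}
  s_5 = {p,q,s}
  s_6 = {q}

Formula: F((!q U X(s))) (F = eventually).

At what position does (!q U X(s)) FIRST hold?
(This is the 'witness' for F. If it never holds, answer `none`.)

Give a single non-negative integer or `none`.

s_0={p,s}: (!q U X(s))=False !q=True q=False X(s)=False s=True
s_1={p,q,r}: (!q U X(s))=False !q=False q=True X(s)=False s=False
s_2={p,q}: (!q U X(s))=False !q=False q=True X(s)=False s=False
s_3={p}: (!q U X(s))=True !q=True q=False X(s)=True s=False
s_4={p,q,r,s}: (!q U X(s))=True !q=False q=True X(s)=True s=True
s_5={p,q,s}: (!q U X(s))=False !q=False q=True X(s)=False s=True
s_6={q}: (!q U X(s))=False !q=False q=True X(s)=False s=False
F((!q U X(s))) holds; first witness at position 3.

Answer: 3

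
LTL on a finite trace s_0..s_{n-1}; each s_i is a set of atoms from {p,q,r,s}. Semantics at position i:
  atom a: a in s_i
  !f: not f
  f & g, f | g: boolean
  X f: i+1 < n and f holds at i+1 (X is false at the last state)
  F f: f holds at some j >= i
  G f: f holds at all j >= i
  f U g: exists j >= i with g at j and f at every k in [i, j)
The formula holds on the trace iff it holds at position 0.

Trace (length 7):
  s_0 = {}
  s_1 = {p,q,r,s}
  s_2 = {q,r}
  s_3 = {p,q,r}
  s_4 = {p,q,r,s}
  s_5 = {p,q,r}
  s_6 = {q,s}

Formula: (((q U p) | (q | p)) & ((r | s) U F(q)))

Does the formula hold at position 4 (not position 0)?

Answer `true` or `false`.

s_0={}: (((q U p) | (q | p)) & ((r | s) U F(q)))=False ((q U p) | (q | p))=False (q U p)=False q=False p=False (q | p)=False ((r | s) U F(q))=True (r | s)=False r=False s=False F(q)=True
s_1={p,q,r,s}: (((q U p) | (q | p)) & ((r | s) U F(q)))=True ((q U p) | (q | p))=True (q U p)=True q=True p=True (q | p)=True ((r | s) U F(q))=True (r | s)=True r=True s=True F(q)=True
s_2={q,r}: (((q U p) | (q | p)) & ((r | s) U F(q)))=True ((q U p) | (q | p))=True (q U p)=True q=True p=False (q | p)=True ((r | s) U F(q))=True (r | s)=True r=True s=False F(q)=True
s_3={p,q,r}: (((q U p) | (q | p)) & ((r | s) U F(q)))=True ((q U p) | (q | p))=True (q U p)=True q=True p=True (q | p)=True ((r | s) U F(q))=True (r | s)=True r=True s=False F(q)=True
s_4={p,q,r,s}: (((q U p) | (q | p)) & ((r | s) U F(q)))=True ((q U p) | (q | p))=True (q U p)=True q=True p=True (q | p)=True ((r | s) U F(q))=True (r | s)=True r=True s=True F(q)=True
s_5={p,q,r}: (((q U p) | (q | p)) & ((r | s) U F(q)))=True ((q U p) | (q | p))=True (q U p)=True q=True p=True (q | p)=True ((r | s) U F(q))=True (r | s)=True r=True s=False F(q)=True
s_6={q,s}: (((q U p) | (q | p)) & ((r | s) U F(q)))=True ((q U p) | (q | p))=True (q U p)=False q=True p=False (q | p)=True ((r | s) U F(q))=True (r | s)=True r=False s=True F(q)=True
Evaluating at position 4: result = True

Answer: true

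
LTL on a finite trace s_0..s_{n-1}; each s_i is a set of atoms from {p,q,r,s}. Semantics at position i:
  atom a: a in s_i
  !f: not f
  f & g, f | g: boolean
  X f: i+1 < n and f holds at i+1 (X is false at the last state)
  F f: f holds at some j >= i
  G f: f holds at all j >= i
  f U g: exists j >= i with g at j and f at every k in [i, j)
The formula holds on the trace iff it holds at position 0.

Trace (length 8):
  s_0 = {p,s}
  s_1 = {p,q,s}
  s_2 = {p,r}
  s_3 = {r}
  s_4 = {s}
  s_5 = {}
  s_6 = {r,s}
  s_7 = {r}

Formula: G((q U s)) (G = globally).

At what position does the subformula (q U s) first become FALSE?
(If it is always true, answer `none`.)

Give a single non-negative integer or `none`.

Answer: 2

Derivation:
s_0={p,s}: (q U s)=True q=False s=True
s_1={p,q,s}: (q U s)=True q=True s=True
s_2={p,r}: (q U s)=False q=False s=False
s_3={r}: (q U s)=False q=False s=False
s_4={s}: (q U s)=True q=False s=True
s_5={}: (q U s)=False q=False s=False
s_6={r,s}: (q U s)=True q=False s=True
s_7={r}: (q U s)=False q=False s=False
G((q U s)) holds globally = False
First violation at position 2.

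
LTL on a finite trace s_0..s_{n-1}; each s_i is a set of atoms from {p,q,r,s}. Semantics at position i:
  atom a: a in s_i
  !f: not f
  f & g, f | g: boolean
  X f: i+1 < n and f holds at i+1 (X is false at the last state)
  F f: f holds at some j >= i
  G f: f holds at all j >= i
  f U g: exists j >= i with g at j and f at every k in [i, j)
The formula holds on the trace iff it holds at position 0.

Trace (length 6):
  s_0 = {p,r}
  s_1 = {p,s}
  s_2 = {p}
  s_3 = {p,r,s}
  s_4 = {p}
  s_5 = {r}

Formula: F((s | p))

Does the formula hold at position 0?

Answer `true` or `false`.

Answer: true

Derivation:
s_0={p,r}: F((s | p))=True (s | p)=True s=False p=True
s_1={p,s}: F((s | p))=True (s | p)=True s=True p=True
s_2={p}: F((s | p))=True (s | p)=True s=False p=True
s_3={p,r,s}: F((s | p))=True (s | p)=True s=True p=True
s_4={p}: F((s | p))=True (s | p)=True s=False p=True
s_5={r}: F((s | p))=False (s | p)=False s=False p=False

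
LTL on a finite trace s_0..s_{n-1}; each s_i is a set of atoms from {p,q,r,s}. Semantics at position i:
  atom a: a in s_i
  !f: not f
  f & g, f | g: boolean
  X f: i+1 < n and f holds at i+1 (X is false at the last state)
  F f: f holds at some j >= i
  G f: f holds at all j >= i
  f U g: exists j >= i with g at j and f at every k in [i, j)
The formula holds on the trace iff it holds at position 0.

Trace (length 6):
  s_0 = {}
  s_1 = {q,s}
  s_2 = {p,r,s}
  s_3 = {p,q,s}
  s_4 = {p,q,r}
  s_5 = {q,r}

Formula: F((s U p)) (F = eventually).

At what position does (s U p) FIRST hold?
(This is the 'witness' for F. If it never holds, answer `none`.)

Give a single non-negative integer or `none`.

s_0={}: (s U p)=False s=False p=False
s_1={q,s}: (s U p)=True s=True p=False
s_2={p,r,s}: (s U p)=True s=True p=True
s_3={p,q,s}: (s U p)=True s=True p=True
s_4={p,q,r}: (s U p)=True s=False p=True
s_5={q,r}: (s U p)=False s=False p=False
F((s U p)) holds; first witness at position 1.

Answer: 1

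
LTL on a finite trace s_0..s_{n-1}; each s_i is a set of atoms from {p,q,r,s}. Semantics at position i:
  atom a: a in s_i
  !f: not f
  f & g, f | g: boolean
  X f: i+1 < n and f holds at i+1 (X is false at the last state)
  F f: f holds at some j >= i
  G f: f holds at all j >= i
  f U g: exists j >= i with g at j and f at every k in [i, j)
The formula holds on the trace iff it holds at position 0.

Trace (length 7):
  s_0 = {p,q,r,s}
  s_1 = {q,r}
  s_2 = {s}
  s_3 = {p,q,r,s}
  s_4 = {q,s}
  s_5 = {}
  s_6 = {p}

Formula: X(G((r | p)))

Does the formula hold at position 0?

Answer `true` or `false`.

s_0={p,q,r,s}: X(G((r | p)))=False G((r | p))=False (r | p)=True r=True p=True
s_1={q,r}: X(G((r | p)))=False G((r | p))=False (r | p)=True r=True p=False
s_2={s}: X(G((r | p)))=False G((r | p))=False (r | p)=False r=False p=False
s_3={p,q,r,s}: X(G((r | p)))=False G((r | p))=False (r | p)=True r=True p=True
s_4={q,s}: X(G((r | p)))=False G((r | p))=False (r | p)=False r=False p=False
s_5={}: X(G((r | p)))=True G((r | p))=False (r | p)=False r=False p=False
s_6={p}: X(G((r | p)))=False G((r | p))=True (r | p)=True r=False p=True

Answer: false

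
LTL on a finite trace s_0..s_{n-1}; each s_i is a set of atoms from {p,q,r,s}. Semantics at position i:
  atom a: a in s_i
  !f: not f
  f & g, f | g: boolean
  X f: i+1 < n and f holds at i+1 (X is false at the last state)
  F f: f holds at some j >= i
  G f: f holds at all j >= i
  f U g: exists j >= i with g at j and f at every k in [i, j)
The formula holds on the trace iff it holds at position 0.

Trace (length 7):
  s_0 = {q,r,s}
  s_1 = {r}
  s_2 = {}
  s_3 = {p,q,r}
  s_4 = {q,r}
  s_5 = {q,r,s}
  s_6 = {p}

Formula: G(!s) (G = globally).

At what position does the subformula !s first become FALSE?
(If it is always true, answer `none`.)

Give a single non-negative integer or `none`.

s_0={q,r,s}: !s=False s=True
s_1={r}: !s=True s=False
s_2={}: !s=True s=False
s_3={p,q,r}: !s=True s=False
s_4={q,r}: !s=True s=False
s_5={q,r,s}: !s=False s=True
s_6={p}: !s=True s=False
G(!s) holds globally = False
First violation at position 0.

Answer: 0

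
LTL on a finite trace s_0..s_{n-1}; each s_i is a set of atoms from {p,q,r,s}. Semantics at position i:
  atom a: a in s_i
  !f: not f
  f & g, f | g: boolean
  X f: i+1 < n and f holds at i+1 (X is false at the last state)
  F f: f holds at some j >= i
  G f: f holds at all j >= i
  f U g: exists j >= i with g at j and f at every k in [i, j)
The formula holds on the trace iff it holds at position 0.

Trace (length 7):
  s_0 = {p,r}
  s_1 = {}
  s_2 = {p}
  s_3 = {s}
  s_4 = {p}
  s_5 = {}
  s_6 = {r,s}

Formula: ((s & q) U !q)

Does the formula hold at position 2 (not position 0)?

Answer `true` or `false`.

s_0={p,r}: ((s & q) U !q)=True (s & q)=False s=False q=False !q=True
s_1={}: ((s & q) U !q)=True (s & q)=False s=False q=False !q=True
s_2={p}: ((s & q) U !q)=True (s & q)=False s=False q=False !q=True
s_3={s}: ((s & q) U !q)=True (s & q)=False s=True q=False !q=True
s_4={p}: ((s & q) U !q)=True (s & q)=False s=False q=False !q=True
s_5={}: ((s & q) U !q)=True (s & q)=False s=False q=False !q=True
s_6={r,s}: ((s & q) U !q)=True (s & q)=False s=True q=False !q=True
Evaluating at position 2: result = True

Answer: true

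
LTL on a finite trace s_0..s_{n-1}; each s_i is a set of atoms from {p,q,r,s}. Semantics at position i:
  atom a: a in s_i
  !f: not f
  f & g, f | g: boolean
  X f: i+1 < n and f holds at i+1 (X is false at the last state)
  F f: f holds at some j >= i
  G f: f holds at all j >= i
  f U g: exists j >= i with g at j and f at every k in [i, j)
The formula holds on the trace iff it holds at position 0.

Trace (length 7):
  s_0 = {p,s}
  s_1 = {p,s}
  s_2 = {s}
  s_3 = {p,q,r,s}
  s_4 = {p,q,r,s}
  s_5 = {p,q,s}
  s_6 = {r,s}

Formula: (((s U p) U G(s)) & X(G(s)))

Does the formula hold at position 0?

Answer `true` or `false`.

Answer: true

Derivation:
s_0={p,s}: (((s U p) U G(s)) & X(G(s)))=True ((s U p) U G(s))=True (s U p)=True s=True p=True G(s)=True X(G(s))=True
s_1={p,s}: (((s U p) U G(s)) & X(G(s)))=True ((s U p) U G(s))=True (s U p)=True s=True p=True G(s)=True X(G(s))=True
s_2={s}: (((s U p) U G(s)) & X(G(s)))=True ((s U p) U G(s))=True (s U p)=True s=True p=False G(s)=True X(G(s))=True
s_3={p,q,r,s}: (((s U p) U G(s)) & X(G(s)))=True ((s U p) U G(s))=True (s U p)=True s=True p=True G(s)=True X(G(s))=True
s_4={p,q,r,s}: (((s U p) U G(s)) & X(G(s)))=True ((s U p) U G(s))=True (s U p)=True s=True p=True G(s)=True X(G(s))=True
s_5={p,q,s}: (((s U p) U G(s)) & X(G(s)))=True ((s U p) U G(s))=True (s U p)=True s=True p=True G(s)=True X(G(s))=True
s_6={r,s}: (((s U p) U G(s)) & X(G(s)))=False ((s U p) U G(s))=True (s U p)=False s=True p=False G(s)=True X(G(s))=False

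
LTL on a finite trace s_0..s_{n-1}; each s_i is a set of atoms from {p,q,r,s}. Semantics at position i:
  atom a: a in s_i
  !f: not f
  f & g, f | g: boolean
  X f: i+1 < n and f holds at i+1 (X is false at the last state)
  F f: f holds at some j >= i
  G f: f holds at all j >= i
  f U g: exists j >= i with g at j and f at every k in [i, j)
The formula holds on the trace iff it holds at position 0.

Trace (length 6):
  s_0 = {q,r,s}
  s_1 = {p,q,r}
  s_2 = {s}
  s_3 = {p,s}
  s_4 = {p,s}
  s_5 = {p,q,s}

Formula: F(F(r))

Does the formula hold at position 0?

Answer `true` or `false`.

Answer: true

Derivation:
s_0={q,r,s}: F(F(r))=True F(r)=True r=True
s_1={p,q,r}: F(F(r))=True F(r)=True r=True
s_2={s}: F(F(r))=False F(r)=False r=False
s_3={p,s}: F(F(r))=False F(r)=False r=False
s_4={p,s}: F(F(r))=False F(r)=False r=False
s_5={p,q,s}: F(F(r))=False F(r)=False r=False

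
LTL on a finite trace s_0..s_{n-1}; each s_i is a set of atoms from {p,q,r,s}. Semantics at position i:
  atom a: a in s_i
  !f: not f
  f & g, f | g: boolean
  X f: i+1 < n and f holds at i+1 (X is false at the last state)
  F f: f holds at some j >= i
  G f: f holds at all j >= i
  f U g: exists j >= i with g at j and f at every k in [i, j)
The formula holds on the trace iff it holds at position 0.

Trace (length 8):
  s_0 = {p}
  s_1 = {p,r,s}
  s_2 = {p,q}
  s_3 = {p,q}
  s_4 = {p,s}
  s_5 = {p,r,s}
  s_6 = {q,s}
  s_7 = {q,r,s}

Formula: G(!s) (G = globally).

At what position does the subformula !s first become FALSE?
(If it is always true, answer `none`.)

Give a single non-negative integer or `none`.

s_0={p}: !s=True s=False
s_1={p,r,s}: !s=False s=True
s_2={p,q}: !s=True s=False
s_3={p,q}: !s=True s=False
s_4={p,s}: !s=False s=True
s_5={p,r,s}: !s=False s=True
s_6={q,s}: !s=False s=True
s_7={q,r,s}: !s=False s=True
G(!s) holds globally = False
First violation at position 1.

Answer: 1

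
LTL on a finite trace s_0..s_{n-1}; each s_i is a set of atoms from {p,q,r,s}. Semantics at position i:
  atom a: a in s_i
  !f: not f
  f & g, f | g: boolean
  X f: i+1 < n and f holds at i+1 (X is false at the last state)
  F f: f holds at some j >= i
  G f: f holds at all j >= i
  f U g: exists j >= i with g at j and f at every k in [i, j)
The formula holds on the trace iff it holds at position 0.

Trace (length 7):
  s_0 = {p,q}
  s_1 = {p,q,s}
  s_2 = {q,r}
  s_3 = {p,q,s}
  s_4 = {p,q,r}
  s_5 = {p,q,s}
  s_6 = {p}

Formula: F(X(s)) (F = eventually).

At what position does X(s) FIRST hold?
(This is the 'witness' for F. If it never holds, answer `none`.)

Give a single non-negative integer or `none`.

Answer: 0

Derivation:
s_0={p,q}: X(s)=True s=False
s_1={p,q,s}: X(s)=False s=True
s_2={q,r}: X(s)=True s=False
s_3={p,q,s}: X(s)=False s=True
s_4={p,q,r}: X(s)=True s=False
s_5={p,q,s}: X(s)=False s=True
s_6={p}: X(s)=False s=False
F(X(s)) holds; first witness at position 0.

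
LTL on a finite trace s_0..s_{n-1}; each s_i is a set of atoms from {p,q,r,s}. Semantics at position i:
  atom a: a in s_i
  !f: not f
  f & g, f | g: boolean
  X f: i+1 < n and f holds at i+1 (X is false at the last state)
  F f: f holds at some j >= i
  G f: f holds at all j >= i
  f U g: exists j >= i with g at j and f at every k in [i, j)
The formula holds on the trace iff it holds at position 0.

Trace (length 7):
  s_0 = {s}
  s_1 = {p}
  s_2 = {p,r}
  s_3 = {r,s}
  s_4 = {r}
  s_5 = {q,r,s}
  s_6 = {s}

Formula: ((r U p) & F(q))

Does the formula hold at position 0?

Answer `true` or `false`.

Answer: false

Derivation:
s_0={s}: ((r U p) & F(q))=False (r U p)=False r=False p=False F(q)=True q=False
s_1={p}: ((r U p) & F(q))=True (r U p)=True r=False p=True F(q)=True q=False
s_2={p,r}: ((r U p) & F(q))=True (r U p)=True r=True p=True F(q)=True q=False
s_3={r,s}: ((r U p) & F(q))=False (r U p)=False r=True p=False F(q)=True q=False
s_4={r}: ((r U p) & F(q))=False (r U p)=False r=True p=False F(q)=True q=False
s_5={q,r,s}: ((r U p) & F(q))=False (r U p)=False r=True p=False F(q)=True q=True
s_6={s}: ((r U p) & F(q))=False (r U p)=False r=False p=False F(q)=False q=False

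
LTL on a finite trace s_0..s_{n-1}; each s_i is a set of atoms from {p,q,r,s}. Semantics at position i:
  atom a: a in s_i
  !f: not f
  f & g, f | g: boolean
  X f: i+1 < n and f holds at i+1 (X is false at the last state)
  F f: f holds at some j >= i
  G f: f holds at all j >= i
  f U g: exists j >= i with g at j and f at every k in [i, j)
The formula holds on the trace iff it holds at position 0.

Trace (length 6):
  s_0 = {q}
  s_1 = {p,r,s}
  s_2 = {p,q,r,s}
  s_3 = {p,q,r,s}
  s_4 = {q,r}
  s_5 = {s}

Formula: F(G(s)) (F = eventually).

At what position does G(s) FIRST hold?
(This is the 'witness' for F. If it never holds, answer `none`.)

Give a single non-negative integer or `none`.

s_0={q}: G(s)=False s=False
s_1={p,r,s}: G(s)=False s=True
s_2={p,q,r,s}: G(s)=False s=True
s_3={p,q,r,s}: G(s)=False s=True
s_4={q,r}: G(s)=False s=False
s_5={s}: G(s)=True s=True
F(G(s)) holds; first witness at position 5.

Answer: 5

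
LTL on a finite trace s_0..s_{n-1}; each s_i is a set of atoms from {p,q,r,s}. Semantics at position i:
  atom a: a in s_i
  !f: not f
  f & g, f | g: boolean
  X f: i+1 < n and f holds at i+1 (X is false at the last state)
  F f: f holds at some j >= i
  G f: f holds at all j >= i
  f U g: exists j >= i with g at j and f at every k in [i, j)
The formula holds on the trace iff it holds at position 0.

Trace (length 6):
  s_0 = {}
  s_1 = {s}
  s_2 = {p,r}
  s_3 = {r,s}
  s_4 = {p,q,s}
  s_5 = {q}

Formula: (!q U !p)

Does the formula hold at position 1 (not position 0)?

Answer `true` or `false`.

Answer: true

Derivation:
s_0={}: (!q U !p)=True !q=True q=False !p=True p=False
s_1={s}: (!q U !p)=True !q=True q=False !p=True p=False
s_2={p,r}: (!q U !p)=True !q=True q=False !p=False p=True
s_3={r,s}: (!q U !p)=True !q=True q=False !p=True p=False
s_4={p,q,s}: (!q U !p)=False !q=False q=True !p=False p=True
s_5={q}: (!q U !p)=True !q=False q=True !p=True p=False
Evaluating at position 1: result = True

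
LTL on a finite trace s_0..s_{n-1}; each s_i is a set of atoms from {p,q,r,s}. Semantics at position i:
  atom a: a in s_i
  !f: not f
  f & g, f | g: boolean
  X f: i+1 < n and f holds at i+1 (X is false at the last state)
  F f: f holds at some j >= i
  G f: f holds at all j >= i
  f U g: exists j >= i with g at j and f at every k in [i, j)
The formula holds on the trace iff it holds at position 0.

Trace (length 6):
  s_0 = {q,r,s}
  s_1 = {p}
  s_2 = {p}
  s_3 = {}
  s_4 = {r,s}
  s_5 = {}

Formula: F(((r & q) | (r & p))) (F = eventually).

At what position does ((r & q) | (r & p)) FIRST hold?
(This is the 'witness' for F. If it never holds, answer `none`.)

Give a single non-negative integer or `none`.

Answer: 0

Derivation:
s_0={q,r,s}: ((r & q) | (r & p))=True (r & q)=True r=True q=True (r & p)=False p=False
s_1={p}: ((r & q) | (r & p))=False (r & q)=False r=False q=False (r & p)=False p=True
s_2={p}: ((r & q) | (r & p))=False (r & q)=False r=False q=False (r & p)=False p=True
s_3={}: ((r & q) | (r & p))=False (r & q)=False r=False q=False (r & p)=False p=False
s_4={r,s}: ((r & q) | (r & p))=False (r & q)=False r=True q=False (r & p)=False p=False
s_5={}: ((r & q) | (r & p))=False (r & q)=False r=False q=False (r & p)=False p=False
F(((r & q) | (r & p))) holds; first witness at position 0.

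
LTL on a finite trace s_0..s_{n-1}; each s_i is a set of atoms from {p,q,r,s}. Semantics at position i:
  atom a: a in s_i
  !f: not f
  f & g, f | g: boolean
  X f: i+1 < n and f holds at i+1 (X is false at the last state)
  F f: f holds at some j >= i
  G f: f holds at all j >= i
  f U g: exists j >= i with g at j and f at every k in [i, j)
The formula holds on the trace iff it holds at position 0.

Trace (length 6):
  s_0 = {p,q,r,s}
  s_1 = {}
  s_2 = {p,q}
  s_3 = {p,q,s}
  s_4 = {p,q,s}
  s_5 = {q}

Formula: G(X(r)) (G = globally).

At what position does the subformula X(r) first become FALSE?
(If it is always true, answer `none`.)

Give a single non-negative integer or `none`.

s_0={p,q,r,s}: X(r)=False r=True
s_1={}: X(r)=False r=False
s_2={p,q}: X(r)=False r=False
s_3={p,q,s}: X(r)=False r=False
s_4={p,q,s}: X(r)=False r=False
s_5={q}: X(r)=False r=False
G(X(r)) holds globally = False
First violation at position 0.

Answer: 0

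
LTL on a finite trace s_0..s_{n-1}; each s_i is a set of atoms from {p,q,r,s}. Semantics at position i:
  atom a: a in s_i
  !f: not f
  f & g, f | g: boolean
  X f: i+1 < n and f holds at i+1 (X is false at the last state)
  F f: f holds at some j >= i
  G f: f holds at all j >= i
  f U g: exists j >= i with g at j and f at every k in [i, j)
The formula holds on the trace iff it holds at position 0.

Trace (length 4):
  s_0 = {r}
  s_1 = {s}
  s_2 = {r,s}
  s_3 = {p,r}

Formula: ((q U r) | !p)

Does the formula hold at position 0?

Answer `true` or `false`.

s_0={r}: ((q U r) | !p)=True (q U r)=True q=False r=True !p=True p=False
s_1={s}: ((q U r) | !p)=True (q U r)=False q=False r=False !p=True p=False
s_2={r,s}: ((q U r) | !p)=True (q U r)=True q=False r=True !p=True p=False
s_3={p,r}: ((q U r) | !p)=True (q U r)=True q=False r=True !p=False p=True

Answer: true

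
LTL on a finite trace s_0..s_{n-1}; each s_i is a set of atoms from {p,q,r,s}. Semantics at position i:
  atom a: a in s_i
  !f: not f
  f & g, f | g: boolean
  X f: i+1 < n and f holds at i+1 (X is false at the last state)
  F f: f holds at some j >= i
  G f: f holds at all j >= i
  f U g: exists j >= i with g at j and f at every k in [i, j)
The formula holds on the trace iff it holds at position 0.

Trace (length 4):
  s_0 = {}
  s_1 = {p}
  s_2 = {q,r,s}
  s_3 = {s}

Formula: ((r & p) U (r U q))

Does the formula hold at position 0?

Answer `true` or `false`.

s_0={}: ((r & p) U (r U q))=False (r & p)=False r=False p=False (r U q)=False q=False
s_1={p}: ((r & p) U (r U q))=False (r & p)=False r=False p=True (r U q)=False q=False
s_2={q,r,s}: ((r & p) U (r U q))=True (r & p)=False r=True p=False (r U q)=True q=True
s_3={s}: ((r & p) U (r U q))=False (r & p)=False r=False p=False (r U q)=False q=False

Answer: false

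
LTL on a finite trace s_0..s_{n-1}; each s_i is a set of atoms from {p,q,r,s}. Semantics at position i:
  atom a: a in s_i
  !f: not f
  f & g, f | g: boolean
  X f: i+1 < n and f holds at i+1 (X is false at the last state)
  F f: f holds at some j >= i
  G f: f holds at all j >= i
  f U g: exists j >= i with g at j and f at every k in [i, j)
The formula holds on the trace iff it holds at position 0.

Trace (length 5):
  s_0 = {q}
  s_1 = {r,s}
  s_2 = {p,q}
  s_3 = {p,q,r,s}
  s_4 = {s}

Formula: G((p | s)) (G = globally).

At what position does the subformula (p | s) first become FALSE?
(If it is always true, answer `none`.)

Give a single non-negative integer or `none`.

s_0={q}: (p | s)=False p=False s=False
s_1={r,s}: (p | s)=True p=False s=True
s_2={p,q}: (p | s)=True p=True s=False
s_3={p,q,r,s}: (p | s)=True p=True s=True
s_4={s}: (p | s)=True p=False s=True
G((p | s)) holds globally = False
First violation at position 0.

Answer: 0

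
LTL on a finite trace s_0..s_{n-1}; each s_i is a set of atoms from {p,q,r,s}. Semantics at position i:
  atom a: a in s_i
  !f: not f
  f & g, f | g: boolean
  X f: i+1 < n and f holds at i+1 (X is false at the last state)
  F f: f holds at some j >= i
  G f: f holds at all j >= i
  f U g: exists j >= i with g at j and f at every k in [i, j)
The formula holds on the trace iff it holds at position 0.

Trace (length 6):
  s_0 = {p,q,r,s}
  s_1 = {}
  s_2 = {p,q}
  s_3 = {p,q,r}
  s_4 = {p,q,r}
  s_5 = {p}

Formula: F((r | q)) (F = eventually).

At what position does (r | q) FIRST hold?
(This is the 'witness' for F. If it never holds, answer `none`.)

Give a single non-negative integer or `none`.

s_0={p,q,r,s}: (r | q)=True r=True q=True
s_1={}: (r | q)=False r=False q=False
s_2={p,q}: (r | q)=True r=False q=True
s_3={p,q,r}: (r | q)=True r=True q=True
s_4={p,q,r}: (r | q)=True r=True q=True
s_5={p}: (r | q)=False r=False q=False
F((r | q)) holds; first witness at position 0.

Answer: 0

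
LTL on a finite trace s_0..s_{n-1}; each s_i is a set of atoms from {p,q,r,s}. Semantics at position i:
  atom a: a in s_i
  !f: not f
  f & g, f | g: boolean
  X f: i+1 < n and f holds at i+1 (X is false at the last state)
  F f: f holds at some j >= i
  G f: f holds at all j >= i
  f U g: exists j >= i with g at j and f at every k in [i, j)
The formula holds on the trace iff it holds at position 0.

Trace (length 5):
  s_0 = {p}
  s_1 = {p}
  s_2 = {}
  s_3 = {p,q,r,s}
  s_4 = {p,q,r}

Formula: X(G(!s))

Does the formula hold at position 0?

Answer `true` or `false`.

Answer: false

Derivation:
s_0={p}: X(G(!s))=False G(!s)=False !s=True s=False
s_1={p}: X(G(!s))=False G(!s)=False !s=True s=False
s_2={}: X(G(!s))=False G(!s)=False !s=True s=False
s_3={p,q,r,s}: X(G(!s))=True G(!s)=False !s=False s=True
s_4={p,q,r}: X(G(!s))=False G(!s)=True !s=True s=False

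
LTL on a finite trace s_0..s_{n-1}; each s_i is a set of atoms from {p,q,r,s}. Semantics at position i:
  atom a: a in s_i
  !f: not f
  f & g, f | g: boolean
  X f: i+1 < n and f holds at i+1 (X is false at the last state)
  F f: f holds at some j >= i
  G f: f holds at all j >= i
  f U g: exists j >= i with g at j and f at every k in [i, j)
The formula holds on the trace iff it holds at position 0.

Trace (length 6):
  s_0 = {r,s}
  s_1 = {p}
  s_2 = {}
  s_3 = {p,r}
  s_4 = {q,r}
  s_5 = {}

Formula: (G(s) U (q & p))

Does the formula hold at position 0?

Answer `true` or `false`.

s_0={r,s}: (G(s) U (q & p))=False G(s)=False s=True (q & p)=False q=False p=False
s_1={p}: (G(s) U (q & p))=False G(s)=False s=False (q & p)=False q=False p=True
s_2={}: (G(s) U (q & p))=False G(s)=False s=False (q & p)=False q=False p=False
s_3={p,r}: (G(s) U (q & p))=False G(s)=False s=False (q & p)=False q=False p=True
s_4={q,r}: (G(s) U (q & p))=False G(s)=False s=False (q & p)=False q=True p=False
s_5={}: (G(s) U (q & p))=False G(s)=False s=False (q & p)=False q=False p=False

Answer: false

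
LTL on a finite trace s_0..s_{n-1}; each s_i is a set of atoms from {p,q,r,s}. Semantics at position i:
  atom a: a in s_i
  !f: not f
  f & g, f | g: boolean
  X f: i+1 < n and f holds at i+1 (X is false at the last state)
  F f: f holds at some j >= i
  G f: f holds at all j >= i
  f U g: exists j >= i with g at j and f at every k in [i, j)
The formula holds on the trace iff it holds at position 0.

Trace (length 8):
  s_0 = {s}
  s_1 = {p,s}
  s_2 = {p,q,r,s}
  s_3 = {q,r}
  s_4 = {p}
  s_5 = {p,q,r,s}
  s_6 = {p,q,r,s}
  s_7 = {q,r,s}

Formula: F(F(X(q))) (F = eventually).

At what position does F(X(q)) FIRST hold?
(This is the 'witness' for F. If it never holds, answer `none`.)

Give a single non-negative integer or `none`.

Answer: 0

Derivation:
s_0={s}: F(X(q))=True X(q)=False q=False
s_1={p,s}: F(X(q))=True X(q)=True q=False
s_2={p,q,r,s}: F(X(q))=True X(q)=True q=True
s_3={q,r}: F(X(q))=True X(q)=False q=True
s_4={p}: F(X(q))=True X(q)=True q=False
s_5={p,q,r,s}: F(X(q))=True X(q)=True q=True
s_6={p,q,r,s}: F(X(q))=True X(q)=True q=True
s_7={q,r,s}: F(X(q))=False X(q)=False q=True
F(F(X(q))) holds; first witness at position 0.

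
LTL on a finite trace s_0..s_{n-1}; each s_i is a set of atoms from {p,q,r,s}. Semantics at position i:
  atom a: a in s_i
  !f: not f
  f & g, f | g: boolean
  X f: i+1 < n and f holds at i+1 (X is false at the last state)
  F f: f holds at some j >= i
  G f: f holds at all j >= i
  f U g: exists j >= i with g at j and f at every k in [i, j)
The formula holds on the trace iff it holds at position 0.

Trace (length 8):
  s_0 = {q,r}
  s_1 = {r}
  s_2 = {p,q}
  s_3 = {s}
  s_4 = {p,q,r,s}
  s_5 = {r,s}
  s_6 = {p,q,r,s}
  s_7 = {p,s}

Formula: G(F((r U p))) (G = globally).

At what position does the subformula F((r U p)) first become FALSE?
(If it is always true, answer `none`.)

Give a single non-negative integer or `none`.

Answer: none

Derivation:
s_0={q,r}: F((r U p))=True (r U p)=True r=True p=False
s_1={r}: F((r U p))=True (r U p)=True r=True p=False
s_2={p,q}: F((r U p))=True (r U p)=True r=False p=True
s_3={s}: F((r U p))=True (r U p)=False r=False p=False
s_4={p,q,r,s}: F((r U p))=True (r U p)=True r=True p=True
s_5={r,s}: F((r U p))=True (r U p)=True r=True p=False
s_6={p,q,r,s}: F((r U p))=True (r U p)=True r=True p=True
s_7={p,s}: F((r U p))=True (r U p)=True r=False p=True
G(F((r U p))) holds globally = True
No violation — formula holds at every position.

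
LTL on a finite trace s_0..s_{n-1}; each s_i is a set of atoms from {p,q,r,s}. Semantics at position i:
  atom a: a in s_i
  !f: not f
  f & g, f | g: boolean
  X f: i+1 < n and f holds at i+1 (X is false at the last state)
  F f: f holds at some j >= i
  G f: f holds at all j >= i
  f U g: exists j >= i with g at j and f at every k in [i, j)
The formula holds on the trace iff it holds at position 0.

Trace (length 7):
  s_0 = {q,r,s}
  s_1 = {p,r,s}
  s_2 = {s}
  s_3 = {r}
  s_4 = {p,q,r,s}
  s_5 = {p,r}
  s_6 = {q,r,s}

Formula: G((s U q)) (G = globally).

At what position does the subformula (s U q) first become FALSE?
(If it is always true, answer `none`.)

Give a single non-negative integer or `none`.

Answer: 1

Derivation:
s_0={q,r,s}: (s U q)=True s=True q=True
s_1={p,r,s}: (s U q)=False s=True q=False
s_2={s}: (s U q)=False s=True q=False
s_3={r}: (s U q)=False s=False q=False
s_4={p,q,r,s}: (s U q)=True s=True q=True
s_5={p,r}: (s U q)=False s=False q=False
s_6={q,r,s}: (s U q)=True s=True q=True
G((s U q)) holds globally = False
First violation at position 1.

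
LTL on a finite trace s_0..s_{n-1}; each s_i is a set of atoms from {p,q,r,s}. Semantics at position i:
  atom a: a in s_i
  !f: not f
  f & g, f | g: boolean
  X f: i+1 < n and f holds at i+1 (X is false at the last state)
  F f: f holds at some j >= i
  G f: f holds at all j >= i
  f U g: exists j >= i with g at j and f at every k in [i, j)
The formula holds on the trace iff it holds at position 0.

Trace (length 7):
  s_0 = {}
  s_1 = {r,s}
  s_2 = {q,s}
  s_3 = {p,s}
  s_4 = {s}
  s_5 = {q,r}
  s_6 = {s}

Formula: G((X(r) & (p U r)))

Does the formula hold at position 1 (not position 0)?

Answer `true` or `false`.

Answer: false

Derivation:
s_0={}: G((X(r) & (p U r)))=False (X(r) & (p U r))=False X(r)=True r=False (p U r)=False p=False
s_1={r,s}: G((X(r) & (p U r)))=False (X(r) & (p U r))=False X(r)=False r=True (p U r)=True p=False
s_2={q,s}: G((X(r) & (p U r)))=False (X(r) & (p U r))=False X(r)=False r=False (p U r)=False p=False
s_3={p,s}: G((X(r) & (p U r)))=False (X(r) & (p U r))=False X(r)=False r=False (p U r)=False p=True
s_4={s}: G((X(r) & (p U r)))=False (X(r) & (p U r))=False X(r)=True r=False (p U r)=False p=False
s_5={q,r}: G((X(r) & (p U r)))=False (X(r) & (p U r))=False X(r)=False r=True (p U r)=True p=False
s_6={s}: G((X(r) & (p U r)))=False (X(r) & (p U r))=False X(r)=False r=False (p U r)=False p=False
Evaluating at position 1: result = False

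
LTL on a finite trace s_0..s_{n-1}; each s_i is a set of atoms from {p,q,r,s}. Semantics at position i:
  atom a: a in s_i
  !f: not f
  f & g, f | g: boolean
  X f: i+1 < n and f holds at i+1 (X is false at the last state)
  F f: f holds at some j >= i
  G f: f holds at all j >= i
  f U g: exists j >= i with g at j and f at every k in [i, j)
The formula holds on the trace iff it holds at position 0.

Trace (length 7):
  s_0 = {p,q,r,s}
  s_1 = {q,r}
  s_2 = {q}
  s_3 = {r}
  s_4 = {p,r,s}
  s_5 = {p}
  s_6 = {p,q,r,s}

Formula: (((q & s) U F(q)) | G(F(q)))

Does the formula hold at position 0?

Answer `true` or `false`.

Answer: true

Derivation:
s_0={p,q,r,s}: (((q & s) U F(q)) | G(F(q)))=True ((q & s) U F(q))=True (q & s)=True q=True s=True F(q)=True G(F(q))=True
s_1={q,r}: (((q & s) U F(q)) | G(F(q)))=True ((q & s) U F(q))=True (q & s)=False q=True s=False F(q)=True G(F(q))=True
s_2={q}: (((q & s) U F(q)) | G(F(q)))=True ((q & s) U F(q))=True (q & s)=False q=True s=False F(q)=True G(F(q))=True
s_3={r}: (((q & s) U F(q)) | G(F(q)))=True ((q & s) U F(q))=True (q & s)=False q=False s=False F(q)=True G(F(q))=True
s_4={p,r,s}: (((q & s) U F(q)) | G(F(q)))=True ((q & s) U F(q))=True (q & s)=False q=False s=True F(q)=True G(F(q))=True
s_5={p}: (((q & s) U F(q)) | G(F(q)))=True ((q & s) U F(q))=True (q & s)=False q=False s=False F(q)=True G(F(q))=True
s_6={p,q,r,s}: (((q & s) U F(q)) | G(F(q)))=True ((q & s) U F(q))=True (q & s)=True q=True s=True F(q)=True G(F(q))=True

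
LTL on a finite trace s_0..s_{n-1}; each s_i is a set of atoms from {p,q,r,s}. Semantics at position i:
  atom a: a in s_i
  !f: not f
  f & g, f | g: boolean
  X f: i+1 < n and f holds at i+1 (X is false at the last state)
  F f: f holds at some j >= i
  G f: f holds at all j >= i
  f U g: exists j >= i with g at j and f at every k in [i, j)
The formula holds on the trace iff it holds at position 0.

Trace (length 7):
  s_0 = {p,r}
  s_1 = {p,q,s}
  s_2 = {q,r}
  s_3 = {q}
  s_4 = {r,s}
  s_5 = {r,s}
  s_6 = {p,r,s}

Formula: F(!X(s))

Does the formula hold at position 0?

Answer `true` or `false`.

s_0={p,r}: F(!X(s))=True !X(s)=False X(s)=True s=False
s_1={p,q,s}: F(!X(s))=True !X(s)=True X(s)=False s=True
s_2={q,r}: F(!X(s))=True !X(s)=True X(s)=False s=False
s_3={q}: F(!X(s))=True !X(s)=False X(s)=True s=False
s_4={r,s}: F(!X(s))=True !X(s)=False X(s)=True s=True
s_5={r,s}: F(!X(s))=True !X(s)=False X(s)=True s=True
s_6={p,r,s}: F(!X(s))=True !X(s)=True X(s)=False s=True

Answer: true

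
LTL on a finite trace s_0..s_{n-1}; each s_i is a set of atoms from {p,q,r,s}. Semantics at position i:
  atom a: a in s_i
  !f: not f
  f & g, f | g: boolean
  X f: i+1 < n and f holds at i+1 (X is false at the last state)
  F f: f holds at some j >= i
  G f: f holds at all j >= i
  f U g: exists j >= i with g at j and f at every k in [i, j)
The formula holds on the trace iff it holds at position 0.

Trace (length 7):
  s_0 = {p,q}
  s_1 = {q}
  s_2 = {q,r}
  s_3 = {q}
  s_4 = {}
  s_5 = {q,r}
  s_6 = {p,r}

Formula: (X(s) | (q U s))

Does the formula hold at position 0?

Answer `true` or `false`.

Answer: false

Derivation:
s_0={p,q}: (X(s) | (q U s))=False X(s)=False s=False (q U s)=False q=True
s_1={q}: (X(s) | (q U s))=False X(s)=False s=False (q U s)=False q=True
s_2={q,r}: (X(s) | (q U s))=False X(s)=False s=False (q U s)=False q=True
s_3={q}: (X(s) | (q U s))=False X(s)=False s=False (q U s)=False q=True
s_4={}: (X(s) | (q U s))=False X(s)=False s=False (q U s)=False q=False
s_5={q,r}: (X(s) | (q U s))=False X(s)=False s=False (q U s)=False q=True
s_6={p,r}: (X(s) | (q U s))=False X(s)=False s=False (q U s)=False q=False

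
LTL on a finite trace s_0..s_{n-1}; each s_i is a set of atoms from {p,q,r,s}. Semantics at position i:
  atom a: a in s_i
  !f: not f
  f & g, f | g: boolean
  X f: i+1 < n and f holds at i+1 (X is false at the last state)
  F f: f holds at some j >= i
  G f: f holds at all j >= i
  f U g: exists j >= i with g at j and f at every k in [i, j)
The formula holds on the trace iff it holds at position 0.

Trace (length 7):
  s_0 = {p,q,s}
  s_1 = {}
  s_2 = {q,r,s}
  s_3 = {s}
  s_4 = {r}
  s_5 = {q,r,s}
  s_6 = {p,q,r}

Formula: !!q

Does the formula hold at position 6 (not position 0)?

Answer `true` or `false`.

Answer: true

Derivation:
s_0={p,q,s}: !!q=True !q=False q=True
s_1={}: !!q=False !q=True q=False
s_2={q,r,s}: !!q=True !q=False q=True
s_3={s}: !!q=False !q=True q=False
s_4={r}: !!q=False !q=True q=False
s_5={q,r,s}: !!q=True !q=False q=True
s_6={p,q,r}: !!q=True !q=False q=True
Evaluating at position 6: result = True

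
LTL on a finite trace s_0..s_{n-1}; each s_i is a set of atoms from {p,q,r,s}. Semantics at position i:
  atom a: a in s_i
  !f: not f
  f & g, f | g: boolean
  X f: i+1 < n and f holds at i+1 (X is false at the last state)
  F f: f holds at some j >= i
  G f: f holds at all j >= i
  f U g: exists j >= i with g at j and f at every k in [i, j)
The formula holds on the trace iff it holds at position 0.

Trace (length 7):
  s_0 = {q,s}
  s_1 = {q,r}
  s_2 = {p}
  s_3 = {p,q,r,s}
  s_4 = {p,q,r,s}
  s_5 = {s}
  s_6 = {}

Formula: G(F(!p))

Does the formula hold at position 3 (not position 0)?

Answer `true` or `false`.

s_0={q,s}: G(F(!p))=True F(!p)=True !p=True p=False
s_1={q,r}: G(F(!p))=True F(!p)=True !p=True p=False
s_2={p}: G(F(!p))=True F(!p)=True !p=False p=True
s_3={p,q,r,s}: G(F(!p))=True F(!p)=True !p=False p=True
s_4={p,q,r,s}: G(F(!p))=True F(!p)=True !p=False p=True
s_5={s}: G(F(!p))=True F(!p)=True !p=True p=False
s_6={}: G(F(!p))=True F(!p)=True !p=True p=False
Evaluating at position 3: result = True

Answer: true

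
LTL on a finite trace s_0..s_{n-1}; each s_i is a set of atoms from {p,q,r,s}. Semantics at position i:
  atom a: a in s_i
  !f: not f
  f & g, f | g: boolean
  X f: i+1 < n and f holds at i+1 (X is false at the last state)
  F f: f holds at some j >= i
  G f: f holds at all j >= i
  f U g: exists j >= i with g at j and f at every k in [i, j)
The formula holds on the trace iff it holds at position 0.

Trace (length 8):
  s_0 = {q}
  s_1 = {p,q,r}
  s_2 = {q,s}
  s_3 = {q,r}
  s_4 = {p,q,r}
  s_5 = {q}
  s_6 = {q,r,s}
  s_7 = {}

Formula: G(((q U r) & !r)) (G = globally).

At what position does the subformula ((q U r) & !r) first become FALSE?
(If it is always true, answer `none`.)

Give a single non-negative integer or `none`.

Answer: 1

Derivation:
s_0={q}: ((q U r) & !r)=True (q U r)=True q=True r=False !r=True
s_1={p,q,r}: ((q U r) & !r)=False (q U r)=True q=True r=True !r=False
s_2={q,s}: ((q U r) & !r)=True (q U r)=True q=True r=False !r=True
s_3={q,r}: ((q U r) & !r)=False (q U r)=True q=True r=True !r=False
s_4={p,q,r}: ((q U r) & !r)=False (q U r)=True q=True r=True !r=False
s_5={q}: ((q U r) & !r)=True (q U r)=True q=True r=False !r=True
s_6={q,r,s}: ((q U r) & !r)=False (q U r)=True q=True r=True !r=False
s_7={}: ((q U r) & !r)=False (q U r)=False q=False r=False !r=True
G(((q U r) & !r)) holds globally = False
First violation at position 1.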